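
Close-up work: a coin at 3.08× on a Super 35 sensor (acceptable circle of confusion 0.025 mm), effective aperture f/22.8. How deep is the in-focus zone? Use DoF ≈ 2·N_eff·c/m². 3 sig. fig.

0.120 mm

At magnification m, DoF ≈ 2·N_eff·c/m² = 2 × 22.8 × 0.025 / 3.08² = 1.14 / 9.486 ≈ 0.12 mm.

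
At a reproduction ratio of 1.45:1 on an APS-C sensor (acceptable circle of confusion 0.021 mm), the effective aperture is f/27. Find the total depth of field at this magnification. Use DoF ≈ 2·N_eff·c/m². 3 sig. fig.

At magnification m, DoF ≈ 2·N_eff·c/m² = 2 × 27 × 0.021 / 1.45² = 1.134 / 2.103 ≈ 0.539 mm.

0.539 mm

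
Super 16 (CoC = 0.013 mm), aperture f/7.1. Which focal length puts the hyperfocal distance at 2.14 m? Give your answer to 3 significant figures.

From H = f²/(N·c) + f, with f ≪ H: f ≈ √(H·N·c) = √(2140 × 7.1 × 0.013) = √197.52 ≈ 14.05 mm.
Exact: f² + N·c·f − N·c·H = 0 ⇒ f = (−N·c + √((N·c)² + 4·N·c·H))/2 = (−0.0923 + √790.10)/2 ≈ 14.008 mm ≈ 14.0 mm.

14.0 mm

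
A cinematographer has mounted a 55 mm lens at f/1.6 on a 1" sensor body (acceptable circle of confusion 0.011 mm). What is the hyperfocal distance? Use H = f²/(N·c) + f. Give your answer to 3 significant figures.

172 m

Hyperfocal distance H = f²/(N·c) + f = 55²/(1.6 × 0.011) + 55 = 3025/0.0176 + 55 ≈ 171930.0 mm ≈ 172 m.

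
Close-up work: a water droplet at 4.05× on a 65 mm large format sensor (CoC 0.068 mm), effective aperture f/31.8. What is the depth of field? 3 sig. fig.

0.264 mm

At magnification m, DoF ≈ 2·N_eff·c/m² = 2 × 31.8 × 0.068 / 4.05² = 4.325 / 16.4 ≈ 0.264 mm.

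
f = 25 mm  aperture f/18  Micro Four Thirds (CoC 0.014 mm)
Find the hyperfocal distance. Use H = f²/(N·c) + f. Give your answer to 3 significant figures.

2.51 m

Hyperfocal distance H = f²/(N·c) + f = 25²/(18 × 0.014) + 25 = 625/0.252 + 25 ≈ 2505.2 mm ≈ 2.51 m.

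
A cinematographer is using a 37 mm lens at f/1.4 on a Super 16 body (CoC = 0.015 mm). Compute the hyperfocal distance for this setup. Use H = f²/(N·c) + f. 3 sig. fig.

65.2 m

Hyperfocal distance H = f²/(N·c) + f = 37²/(1.4 × 0.015) + 37 = 1369/0.021 + 37 ≈ 65227.5 mm ≈ 65.2 m.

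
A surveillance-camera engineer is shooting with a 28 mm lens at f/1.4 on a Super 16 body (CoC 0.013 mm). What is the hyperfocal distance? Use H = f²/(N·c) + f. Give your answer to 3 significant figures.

Hyperfocal distance H = f²/(N·c) + f = 28²/(1.4 × 0.013) + 28 = 784/0.0182 + 28 ≈ 43104.9 mm ≈ 43.1 m.

43.1 m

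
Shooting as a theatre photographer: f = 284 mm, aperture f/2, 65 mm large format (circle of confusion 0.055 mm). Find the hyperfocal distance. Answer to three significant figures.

Hyperfocal distance H = f²/(N·c) + f = 284²/(2 × 0.055) + 284 = 80656/0.11 + 284 ≈ 733520.4 mm ≈ 734 m.

734 m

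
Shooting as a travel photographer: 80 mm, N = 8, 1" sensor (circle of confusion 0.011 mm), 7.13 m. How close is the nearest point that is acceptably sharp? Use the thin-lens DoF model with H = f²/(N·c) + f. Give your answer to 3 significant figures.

Hyperfocal distance H = f²/(N·c) + f = 80²/(8 × 0.011) + 80 = 6400/0.088 + 80 ≈ 72807.3 mm ≈ 72.81 m.
Near limit Dn = s·(H − f)/(H + s − 2f) = 7130 × (72807.3 − 80) / (72807.3 + 7130 − 2 × 80) = 7130 × 72727.3 / 79777.3 ≈ 6499.9 mm ≈ 6.50 m.

6.50 m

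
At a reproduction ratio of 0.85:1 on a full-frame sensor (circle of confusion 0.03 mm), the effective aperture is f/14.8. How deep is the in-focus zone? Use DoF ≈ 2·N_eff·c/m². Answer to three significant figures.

1.23 mm

At magnification m, DoF ≈ 2·N_eff·c/m² = 2 × 14.8 × 0.03 / 0.85² = 0.888 / 0.7225 ≈ 1.23 mm.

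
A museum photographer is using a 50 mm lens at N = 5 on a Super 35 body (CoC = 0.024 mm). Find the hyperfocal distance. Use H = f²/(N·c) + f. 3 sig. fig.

Hyperfocal distance H = f²/(N·c) + f = 50²/(5 × 0.024) + 50 = 2500/0.12 + 50 ≈ 20883.3 mm ≈ 20.9 m.

20.9 m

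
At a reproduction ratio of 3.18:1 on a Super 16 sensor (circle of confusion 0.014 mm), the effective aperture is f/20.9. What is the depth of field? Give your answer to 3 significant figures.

0.0579 mm

At magnification m, DoF ≈ 2·N_eff·c/m² = 2 × 20.9 × 0.014 / 3.18² = 0.5852 / 10.11 ≈ 0.0579 mm.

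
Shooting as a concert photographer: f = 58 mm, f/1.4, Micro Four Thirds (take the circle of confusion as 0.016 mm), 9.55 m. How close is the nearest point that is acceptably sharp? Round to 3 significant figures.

8.98 m

Hyperfocal distance H = f²/(N·c) + f = 58²/(1.4 × 0.016) + 58 = 3364/0.0224 + 58 ≈ 150236.6 mm ≈ 150.2 m.
Near limit Dn = s·(H − f)/(H + s − 2f) = 9550 × (150236.6 − 58) / (150236.6 + 9550 − 2 × 58) = 9550 × 150178.6 / 159670.6 ≈ 8982.3 mm ≈ 8.98 m.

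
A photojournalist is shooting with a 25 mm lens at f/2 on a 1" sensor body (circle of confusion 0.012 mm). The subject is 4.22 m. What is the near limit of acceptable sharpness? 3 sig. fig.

3.63 m

Hyperfocal distance H = f²/(N·c) + f = 25²/(2 × 0.012) + 25 = 625/0.024 + 25 ≈ 26066.7 mm ≈ 26.07 m.
Near limit Dn = s·(H − f)/(H + s − 2f) = 4220 × (26066.7 − 25) / (26066.7 + 4220 − 2 × 25) = 4220 × 26041.7 / 30236.7 ≈ 3634.5 mm ≈ 3.63 m.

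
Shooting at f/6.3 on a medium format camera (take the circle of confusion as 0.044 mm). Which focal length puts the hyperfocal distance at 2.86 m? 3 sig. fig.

From H = f²/(N·c) + f, with f ≪ H: f ≈ √(H·N·c) = √(2860 × 6.3 × 0.044) = √792.79 ≈ 28.16 mm.
Exact: f² + N·c·f − N·c·H = 0 ⇒ f = (−N·c + √((N·c)² + 4·N·c·H))/2 = (−0.2772 + √3171.2)/2 ≈ 28.018 mm ≈ 28.0 mm.

28.0 mm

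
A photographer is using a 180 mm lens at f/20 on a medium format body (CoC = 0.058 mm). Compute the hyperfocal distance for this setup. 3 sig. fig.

Hyperfocal distance H = f²/(N·c) + f = 180²/(20 × 0.058) + 180 = 32400/1.16 + 180 ≈ 28111.0 mm ≈ 28.1 m.

28.1 m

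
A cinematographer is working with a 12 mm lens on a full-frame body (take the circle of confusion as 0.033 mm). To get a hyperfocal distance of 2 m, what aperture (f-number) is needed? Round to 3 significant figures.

f/2.19

Rearrange H = f²/(N·c) + f for N: N = f² / ((H − f)·c).
N = 12² / ((2000 − 12) × 0.033) = 144 / 65.60 ≈ 2.19.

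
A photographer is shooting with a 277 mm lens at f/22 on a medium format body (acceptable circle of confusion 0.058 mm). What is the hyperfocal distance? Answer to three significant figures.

60.4 m

Hyperfocal distance H = f²/(N·c) + f = 277²/(22 × 0.058) + 277 = 76729/1.276 + 277 ≈ 60409.4 mm ≈ 60.4 m.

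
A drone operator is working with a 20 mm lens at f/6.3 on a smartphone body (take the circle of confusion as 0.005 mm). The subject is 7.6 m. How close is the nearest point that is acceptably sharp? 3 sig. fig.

Hyperfocal distance H = f²/(N·c) + f = 20²/(6.3 × 0.005) + 20 = 400/0.0315 + 20 ≈ 12718.4 mm ≈ 12.72 m.
Near limit Dn = s·(H − f)/(H + s − 2f) = 7600 × (12718.4 − 20) / (12718.4 + 7600 − 2 × 20) = 7600 × 12698.4 / 20278.4 ≈ 4759.1 mm ≈ 4.76 m.

4.76 m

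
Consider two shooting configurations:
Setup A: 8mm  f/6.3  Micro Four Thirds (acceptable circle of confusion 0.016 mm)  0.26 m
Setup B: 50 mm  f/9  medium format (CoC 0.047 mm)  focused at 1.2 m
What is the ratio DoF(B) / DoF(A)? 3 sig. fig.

Setup A: H = 8²/(6.3×0.016) + 8 ≈ 642.9 mm; DoF = Df − Dn = 431.11 − 186.13 ≈ 244.98 mm.
Setup B: H = 50²/(9×0.047) + 50 ≈ 5960.2 mm; DoF = Df − Dn = 1489.91 − 1004.54 ≈ 485.37 mm.
Ratio = 485.37 / 244.98 ≈ 1.98.

1.98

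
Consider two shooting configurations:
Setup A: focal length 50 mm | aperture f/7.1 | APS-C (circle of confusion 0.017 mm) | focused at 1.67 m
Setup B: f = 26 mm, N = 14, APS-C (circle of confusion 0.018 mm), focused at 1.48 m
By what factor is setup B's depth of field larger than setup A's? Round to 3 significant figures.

Setup A: H = 50²/(7.1×0.017) + 50 ≈ 20762.5 mm; DoF = Df − Dn = 1811.70 − 1548.86 ≈ 262.84 mm.
Setup B: H = 26²/(14×0.018) + 26 ≈ 2708.5 mm; DoF = Df − Dn = 3231.6 − 959.8 ≈ 2271.8 mm.
Ratio = 2271.8 / 262.84 ≈ 8.64.

8.64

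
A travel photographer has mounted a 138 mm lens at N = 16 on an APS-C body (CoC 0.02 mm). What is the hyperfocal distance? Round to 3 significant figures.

59.7 m

Hyperfocal distance H = f²/(N·c) + f = 138²/(16 × 0.02) + 138 = 19044/0.32 + 138 ≈ 59650.5 mm ≈ 59.7 m.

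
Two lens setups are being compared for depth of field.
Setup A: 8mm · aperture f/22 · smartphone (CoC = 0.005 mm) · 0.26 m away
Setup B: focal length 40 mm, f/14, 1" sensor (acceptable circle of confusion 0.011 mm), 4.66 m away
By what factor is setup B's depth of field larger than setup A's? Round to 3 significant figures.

Setup A: H = 8²/(22×0.005) + 8 ≈ 589.8 mm; DoF = Df − Dn = 458.65 − 181.42 ≈ 277.23 mm.
Setup B: H = 40²/(14×0.011) + 40 ≈ 10429.6 mm; DoF = Df − Dn = 8391.5 − 3225.6 ≈ 5165.9 mm.
Ratio = 5165.9 / 277.23 ≈ 18.6.

18.6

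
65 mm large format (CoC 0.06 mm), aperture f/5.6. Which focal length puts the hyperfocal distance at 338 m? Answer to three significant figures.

337 mm

From H = f²/(N·c) + f, with f ≪ H: f ≈ √(H·N·c) = √(338000 × 5.6 × 0.06) = √113568 ≈ 337.0 mm.
The +f correction barely moves this — solving exactly, f² + N·c·f − N·c·H = 0 ⇒ f = (−N·c + √((N·c)² + 4·N·c·H))/2 = (−0.336 + √454272)/2 ≈ 336.83 mm, so f ≈ 337 mm.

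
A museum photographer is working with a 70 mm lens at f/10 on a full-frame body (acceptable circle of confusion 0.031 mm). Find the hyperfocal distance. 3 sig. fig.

15.9 m

Hyperfocal distance H = f²/(N·c) + f = 70²/(10 × 0.031) + 70 = 4900/0.31 + 70 ≈ 15876.5 mm ≈ 15.9 m.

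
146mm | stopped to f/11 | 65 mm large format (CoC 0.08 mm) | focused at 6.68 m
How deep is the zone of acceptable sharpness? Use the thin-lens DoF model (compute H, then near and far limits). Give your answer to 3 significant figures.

Hyperfocal distance H = f²/(N·c) + f = 146²/(11 × 0.08) + 146 = 21316/0.88 + 146 ≈ 24368.7 mm ≈ 24.37 m.
Near limit Dn = s·(H − f)/(H + s − 2f) = 6680 × (24368.7 − 146) / (24368.7 + 6680 − 2 × 146) = 6680 × 24222.7 / 30756.7 ≈ 5260.9 mm.
Far limit Df = s·(H − f)/(H − s) = 6680 × (24368.7 − 146) / (24368.7 − 6680) = 6680 × 24222.7 / 17688.7 ≈ 9147.5 mm.
Depth of field = Df − Dn = 9147.5 − 5260.9 ≈ 3886.6 mm ≈ 3.89 m.

3.89 m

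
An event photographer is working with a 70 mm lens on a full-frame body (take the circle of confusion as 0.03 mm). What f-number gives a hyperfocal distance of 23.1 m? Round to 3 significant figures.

f/7.09

Rearrange H = f²/(N·c) + f for N: N = f² / ((H − f)·c).
N = 70² / ((23100 − 70) × 0.03) = 4900 / 690.9 ≈ 7.09.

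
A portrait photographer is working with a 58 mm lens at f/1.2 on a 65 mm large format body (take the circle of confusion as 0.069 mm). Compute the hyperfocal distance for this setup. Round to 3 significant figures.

Hyperfocal distance H = f²/(N·c) + f = 58²/(1.2 × 0.069) + 58 = 3364/0.0828 + 58 ≈ 40686.0 mm ≈ 40.7 m.

40.7 m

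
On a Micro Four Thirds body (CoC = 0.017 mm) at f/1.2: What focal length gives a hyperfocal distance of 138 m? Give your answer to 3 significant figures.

From H = f²/(N·c) + f, with f ≪ H: f ≈ √(H·N·c) = √(138000 × 1.2 × 0.017) = √2815.2 ≈ 53.06 mm.
Exact: f² + N·c·f − N·c·H = 0 ⇒ f = (−N·c + √((N·c)² + 4·N·c·H))/2 = (−0.0204 + √11261)/2 ≈ 53.048 mm ≈ 53.0 mm.

53.0 mm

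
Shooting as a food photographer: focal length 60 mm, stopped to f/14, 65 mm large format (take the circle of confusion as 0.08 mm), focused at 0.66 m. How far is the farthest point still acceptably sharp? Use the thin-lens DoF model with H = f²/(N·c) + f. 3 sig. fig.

0.811 m

Hyperfocal distance H = f²/(N·c) + f = 60²/(14 × 0.08) + 60 = 3600/1.12 + 60 ≈ 3274.3 mm ≈ 3.274 m.
Far limit Df = s·(H − f)/(H − s) = 660 × (3274.3 − 60) / (3274.3 − 660) = 660 × 3214.3 / 2614.3 ≈ 811.48 mm ≈ 0.811 m.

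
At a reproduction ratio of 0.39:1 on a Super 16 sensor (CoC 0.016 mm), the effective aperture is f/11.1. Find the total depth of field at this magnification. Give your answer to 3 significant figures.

At magnification m, DoF ≈ 2·N_eff·c/m² = 2 × 11.1 × 0.016 / 0.39² = 0.3552 / 0.1521 ≈ 2.34 mm.

2.34 mm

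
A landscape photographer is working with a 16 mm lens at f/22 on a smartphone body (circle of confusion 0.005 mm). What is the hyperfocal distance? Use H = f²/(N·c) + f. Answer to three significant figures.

Hyperfocal distance H = f²/(N·c) + f = 16²/(22 × 0.005) + 16 = 256/0.11 + 16 ≈ 2343.3 mm ≈ 2.34 m.

2.34 m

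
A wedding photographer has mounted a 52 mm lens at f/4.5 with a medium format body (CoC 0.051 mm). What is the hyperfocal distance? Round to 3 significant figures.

11.8 m

Hyperfocal distance H = f²/(N·c) + f = 52²/(4.5 × 0.051) + 52 = 2704/0.2295 + 52 ≈ 11834.1 mm ≈ 11.8 m.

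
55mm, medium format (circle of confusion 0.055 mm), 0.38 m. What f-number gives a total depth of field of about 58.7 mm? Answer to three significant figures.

f/13

Write h = H − f = f²/(N·c). The thin-lens limits are Dn = s·h/(h + (s−f)) and Df = s·h/(h − (s−f)), so DoF = Df − Dn = 2·s·(s−f)·h / (h² − (s−f)²).
That is a quadratic in h: DoF·h² − 2·s·(s−f)·h − DoF·(s−f)² = 0 ⇒ h = (s−f)·(s + √(s² + DoF²)) / DoF = 325 × (380 + √(380² + 58.7²)) / 58.7 = 325 × (380 + 384.507) / 58.7 ≈ 4232.8 mm.
Then N = f²/(c·h) = 55² / (0.055 × 4232.8) = 3025 / 232.80 ≈ 13.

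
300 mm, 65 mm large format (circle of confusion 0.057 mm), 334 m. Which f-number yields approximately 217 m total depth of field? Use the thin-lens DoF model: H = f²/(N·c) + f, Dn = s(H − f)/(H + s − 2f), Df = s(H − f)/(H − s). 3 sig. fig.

Write h = H − f = f²/(N·c). The thin-lens limits are Dn = s·h/(h + (s−f)) and Df = s·h/(h − (s−f)), so DoF = Df − Dn = 2·s·(s−f)·h / (h² − (s−f)²).
That is a quadratic in h: DoF·h² − 2·s·(s−f)·h − DoF·(s−f)² = 0 ⇒ h = (s−f)·(s + √(s² + DoF²)) / DoF = 333700 × (334000 + √(334000² + 217000²)) / 217000 = 333700 × (334000 + 398303) / 217000 ≈ 1126126 mm.
Then N = f²/(c·h) = 300² / (0.057 × 1126126) = 90000 / 64189 ≈ 1.40.

f/1.40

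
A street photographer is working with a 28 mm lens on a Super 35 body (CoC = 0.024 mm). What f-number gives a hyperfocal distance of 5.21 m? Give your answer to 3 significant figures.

Rearrange H = f²/(N·c) + f for N: N = f² / ((H − f)·c).
N = 28² / ((5210 − 28) × 0.024) = 784 / 124.4 ≈ 6.30.

f/6.30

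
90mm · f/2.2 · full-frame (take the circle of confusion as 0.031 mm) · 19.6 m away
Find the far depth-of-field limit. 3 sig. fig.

Hyperfocal distance H = f²/(N·c) + f = 90²/(2.2 × 0.031) + 90 = 8100/0.0682 + 90 ≈ 118858.3 mm ≈ 118.9 m.
Far limit Df = s·(H − f)/(H − s) = 19600 × (118858.3 − 90) / (118858.3 − 19600) = 19600 × 118768.3 / 99258.3 ≈ 23453 mm ≈ 23.5 m.

23.5 m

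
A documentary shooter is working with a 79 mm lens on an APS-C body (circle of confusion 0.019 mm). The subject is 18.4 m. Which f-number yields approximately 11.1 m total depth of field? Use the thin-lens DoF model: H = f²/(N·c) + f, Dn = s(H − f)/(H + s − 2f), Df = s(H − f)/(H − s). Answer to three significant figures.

f/4.99

Write h = H − f = f²/(N·c). The thin-lens limits are Dn = s·h/(h + (s−f)) and Df = s·h/(h − (s−f)), so DoF = Df − Dn = 2·s·(s−f)·h / (h² − (s−f)²).
That is a quadratic in h: DoF·h² − 2·s·(s−f)·h − DoF·(s−f)² = 0 ⇒ h = (s−f)·(s + √(s² + DoF²)) / DoF = 18321 × (18400 + √(18400² + 11100²)) / 11100 = 18321 × (18400 + 21488.8) / 11100 ≈ 65838 mm.
Then N = f²/(c·h) = 79² / (0.019 × 65838) = 6241 / 1250.9 ≈ 4.99.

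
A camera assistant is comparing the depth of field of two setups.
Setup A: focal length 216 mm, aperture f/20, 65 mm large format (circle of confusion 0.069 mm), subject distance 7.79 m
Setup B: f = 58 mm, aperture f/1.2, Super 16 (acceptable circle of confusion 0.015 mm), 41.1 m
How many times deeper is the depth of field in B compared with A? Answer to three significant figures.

Setup A: H = 216²/(20×0.069) + 216 ≈ 34024.7 mm; DoF = Df − Dn = 10039.0 − 6364.2 ≈ 3674.8 mm.
Setup B: H = 58²/(1.2×0.015) + 58 ≈ 186946.9 mm; DoF = Df − Dn = 52666 − 33699 ≈ 18967 mm.
Ratio = 18967 / 3674.8 ≈ 5.16.

5.16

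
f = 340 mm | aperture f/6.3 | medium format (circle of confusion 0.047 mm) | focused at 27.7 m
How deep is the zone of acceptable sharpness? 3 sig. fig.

3.90 m

Hyperfocal distance H = f²/(N·c) + f = 340²/(6.3 × 0.047) + 340 = 115600/0.2961 + 340 ≈ 390748.6 mm ≈ 390.7 m.
Near limit Dn = s·(H − f)/(H + s − 2f) = 27700 × (390748.6 − 340) / (390748.6 + 27700 − 2 × 340) = 27700 × 390408.6 / 417768.6 ≈ 25885.9 mm.
Far limit Df = s·(H − f)/(H − s) = 27700 × (390748.6 − 340) / (390748.6 − 27700) = 27700 × 390408.6 / 363048.6 ≈ 29787.5 mm.
Depth of field = Df − Dn = 29787.5 − 25885.9 ≈ 3901.6 mm ≈ 3.90 m.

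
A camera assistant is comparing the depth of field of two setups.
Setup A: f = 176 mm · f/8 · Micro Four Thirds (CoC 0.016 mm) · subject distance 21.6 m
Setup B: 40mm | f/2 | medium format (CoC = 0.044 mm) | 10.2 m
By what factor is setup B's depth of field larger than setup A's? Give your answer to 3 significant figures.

4.30

Setup A: H = 176²/(8×0.016) + 176 ≈ 242176.0 mm; DoF = Df − Dn = 23698.0 − 19843.3 ≈ 3854.7 mm.
Setup B: H = 40²/(2×0.044) + 40 ≈ 18221.8 mm; DoF = Df − Dn = 23119 − 6543 ≈ 16576 mm.
Ratio = 16576 / 3854.7 ≈ 4.30.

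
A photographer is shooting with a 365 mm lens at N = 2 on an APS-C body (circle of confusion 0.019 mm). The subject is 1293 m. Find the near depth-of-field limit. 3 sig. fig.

Hyperfocal distance H = f²/(N·c) + f = 365²/(2 × 0.019) + 365 = 133225/0.038 + 365 ≈ 3506286.1 mm ≈ 3506 m.
Near limit Dn = s·(H − f)/(H + s − 2f) = 1293000 × (3506286.1 − 365) / (3506286.1 + 1293000 − 2 × 365) = 1293000 × 3505921.1 / 4798556.1 ≈ 944692 mm ≈ 945 m.

945 m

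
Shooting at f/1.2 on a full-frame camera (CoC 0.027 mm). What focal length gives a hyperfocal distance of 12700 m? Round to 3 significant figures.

From H = f²/(N·c) + f, with f ≪ H: f ≈ √(H·N·c) = √(12700000 × 1.2 × 0.027) = √411480 ≈ 641.5 mm.
Exact: f² + N·c·f − N·c·H = 0 ⇒ f = (−N·c + √((N·c)² + 4·N·c·H))/2 = (−0.0324 + √1645920)/2 ≈ 641.45 mm ≈ 641 mm.

641 mm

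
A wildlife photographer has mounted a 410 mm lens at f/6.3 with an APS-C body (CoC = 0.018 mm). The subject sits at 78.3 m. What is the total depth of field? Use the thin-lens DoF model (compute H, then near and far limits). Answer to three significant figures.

Hyperfocal distance H = f²/(N·c) + f = 410²/(6.3 × 0.018) + 410 = 168100/0.1134 + 410 ≈ 1482773.3 mm ≈ 1483 m.
Near limit Dn = s·(H − f)/(H + s − 2f) = 78300 × (1482773.3 − 410) / (1482773.3 + 78300 − 2 × 410) = 78300 × 1482363.3 / 1560253.3 ≈ 74391.2 mm.
Far limit Df = s·(H − f)/(H − s) = 78300 × (1482773.3 − 410) / (1482773.3 − 78300) = 78300 × 1482363.3 / 1404473.3 ≈ 82642.4 mm.
Depth of field = Df − Dn = 82642.4 − 74391.2 ≈ 8251.2 mm ≈ 8.25 m.

8.25 m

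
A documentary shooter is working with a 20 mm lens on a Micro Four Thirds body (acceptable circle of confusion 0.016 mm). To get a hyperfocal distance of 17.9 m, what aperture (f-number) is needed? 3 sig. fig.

Rearrange H = f²/(N·c) + f for N: N = f² / ((H − f)·c).
N = 20² / ((17900 − 20) × 0.016) = 400 / 286.1 ≈ 1.40.

f/1.40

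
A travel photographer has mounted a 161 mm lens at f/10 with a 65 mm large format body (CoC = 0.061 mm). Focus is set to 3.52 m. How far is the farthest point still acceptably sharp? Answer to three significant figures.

Hyperfocal distance H = f²/(N·c) + f = 161²/(10 × 0.061) + 161 = 25921/0.61 + 161 ≈ 42654.4 mm ≈ 42.65 m.
Far limit Df = s·(H − f)/(H − s) = 3520 × (42654.4 − 161) / (42654.4 − 3520) = 3520 × 42493.4 / 39134.4 ≈ 3822.1 mm ≈ 3.82 m.

3.82 m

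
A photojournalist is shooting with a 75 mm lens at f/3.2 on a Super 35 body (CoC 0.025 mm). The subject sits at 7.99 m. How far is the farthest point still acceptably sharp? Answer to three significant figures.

Hyperfocal distance H = f²/(N·c) + f = 75²/(3.2 × 0.025) + 75 = 5625/0.08 + 75 ≈ 70387.5 mm ≈ 70.39 m.
Far limit Df = s·(H − f)/(H − s) = 7990 × (70387.5 − 75) / (70387.5 − 7990) = 7990 × 70312.5 / 62397.5 ≈ 9003.5 mm ≈ 9.00 m.

9.00 m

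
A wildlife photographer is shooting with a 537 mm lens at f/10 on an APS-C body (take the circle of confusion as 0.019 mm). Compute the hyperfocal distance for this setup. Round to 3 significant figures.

1520 m

Hyperfocal distance H = f²/(N·c) + f = 537²/(10 × 0.019) + 537 = 288369/0.19 + 537 ≈ 1518268.6 mm ≈ 1520 m.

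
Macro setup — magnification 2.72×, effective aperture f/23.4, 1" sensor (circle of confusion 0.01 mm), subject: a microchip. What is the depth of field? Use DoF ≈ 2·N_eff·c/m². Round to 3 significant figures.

At magnification m, DoF ≈ 2·N_eff·c/m² = 2 × 23.4 × 0.01 / 2.72² = 0.468 / 7.398 ≈ 0.0633 mm.

0.0633 mm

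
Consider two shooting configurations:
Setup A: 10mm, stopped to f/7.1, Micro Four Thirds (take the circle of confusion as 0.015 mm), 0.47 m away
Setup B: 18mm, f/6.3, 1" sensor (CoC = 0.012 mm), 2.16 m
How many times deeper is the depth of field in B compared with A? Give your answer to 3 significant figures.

Setup A: H = 10²/(7.1×0.015) + 10 ≈ 949.0 mm; DoF = Df − Dn = 921.39 − 315.46 ≈ 605.93 mm.
Setup B: H = 18²/(6.3×0.012) + 18 ≈ 4303.7 mm; DoF = Df − Dn = 4318.3 − 1440.2 ≈ 2878.1 mm.
Ratio = 2878.1 / 605.93 ≈ 4.75.

4.75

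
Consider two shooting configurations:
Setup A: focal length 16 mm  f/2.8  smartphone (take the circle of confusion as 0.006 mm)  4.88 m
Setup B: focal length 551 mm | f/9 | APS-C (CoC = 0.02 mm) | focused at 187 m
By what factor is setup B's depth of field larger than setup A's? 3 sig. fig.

Setup A: H = 16²/(2.8×0.006) + 16 ≈ 15254.1 mm; DoF = Df − Dn = 7168.0 − 3699.2 ≈ 3468.8 mm.
Setup B: H = 551²/(9×0.02) + 551 ≈ 1687223.2 mm; DoF = Df − Dn = 210241 − 168386 ≈ 41855 mm.
Ratio = 41855 / 3468.8 ≈ 12.1.

12.1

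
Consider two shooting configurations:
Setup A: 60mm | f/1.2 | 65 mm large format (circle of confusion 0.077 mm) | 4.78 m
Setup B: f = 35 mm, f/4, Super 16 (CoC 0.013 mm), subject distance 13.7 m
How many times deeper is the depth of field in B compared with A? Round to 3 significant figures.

Setup A: H = 60²/(1.2×0.077) + 60 ≈ 39021.0 mm; DoF = Df − Dn = 5438.9 − 4263.5 ≈ 1175.4 mm.
Setup B: H = 35²/(4×0.013) + 35 ≈ 23592.7 mm; DoF = Df − Dn = 32624 − 8671 ≈ 23953 mm.
Ratio = 23953 / 1175.4 ≈ 20.4.

20.4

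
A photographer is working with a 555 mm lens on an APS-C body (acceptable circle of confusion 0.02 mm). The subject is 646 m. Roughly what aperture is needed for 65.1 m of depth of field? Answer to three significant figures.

Write h = H − f = f²/(N·c). The thin-lens limits are Dn = s·h/(h + (s−f)) and Df = s·h/(h − (s−f)), so DoF = Df − Dn = 2·s·(s−f)·h / (h² − (s−f)²).
That is a quadratic in h: DoF·h² − 2·s·(s−f)·h − DoF·(s−f)² = 0 ⇒ h = (s−f)·(s + √(s² + DoF²)) / DoF = 645445 × (646000 + √(646000² + 65100²)) / 65100 = 645445 × (646000 + 649272) / 65100 ≈ 12842193 mm.
Then N = f²/(c·h) = 555² / (0.02 × 12842193) = 308025 / 256844 ≈ 1.20.

f/1.20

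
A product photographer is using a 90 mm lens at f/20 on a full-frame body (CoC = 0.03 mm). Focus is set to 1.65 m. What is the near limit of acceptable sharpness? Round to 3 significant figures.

1.48 m

Hyperfocal distance H = f²/(N·c) + f = 90²/(20 × 0.03) + 90 = 8100/0.6 + 90 ≈ 13590.0 mm ≈ 13.59 m.
Near limit Dn = s·(H − f)/(H + s − 2f) = 1650 × (13590.0 − 90) / (13590.0 + 1650 − 2 × 90) = 1650 × 13500.0 / 15060.0 ≈ 1479.1 mm ≈ 1.48 m.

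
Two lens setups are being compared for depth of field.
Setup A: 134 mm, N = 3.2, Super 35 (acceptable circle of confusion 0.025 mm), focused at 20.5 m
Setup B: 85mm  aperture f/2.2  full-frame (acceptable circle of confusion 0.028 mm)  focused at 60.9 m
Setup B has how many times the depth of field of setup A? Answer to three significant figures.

23.0

Setup A: H = 134²/(3.2×0.025) + 134 ≈ 224584.0 mm; DoF = Df − Dn = 22545.7 − 18794.6 ≈ 3751.1 mm.
Setup B: H = 85²/(2.2×0.028) + 85 ≈ 117374.0 mm; DoF = Df − Dn = 126481 − 40105 ≈ 86376 mm.
Ratio = 86376 / 3751.1 ≈ 23.0.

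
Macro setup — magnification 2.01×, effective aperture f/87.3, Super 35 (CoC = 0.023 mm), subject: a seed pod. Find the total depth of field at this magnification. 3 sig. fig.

0.994 mm

At magnification m, DoF ≈ 2·N_eff·c/m² = 2 × 87.3 × 0.023 / 2.01² = 4.016 / 4.04 ≈ 0.994 mm.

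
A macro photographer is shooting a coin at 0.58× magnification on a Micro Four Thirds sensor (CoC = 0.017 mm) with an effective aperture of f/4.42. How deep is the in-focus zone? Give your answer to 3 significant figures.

0.447 mm

At magnification m, DoF ≈ 2·N_eff·c/m² = 2 × 4.42 × 0.017 / 0.58² = 0.1503 / 0.3364 ≈ 0.447 mm.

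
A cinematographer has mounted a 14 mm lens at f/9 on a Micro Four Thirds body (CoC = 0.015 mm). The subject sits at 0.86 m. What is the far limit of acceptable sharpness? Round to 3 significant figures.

Hyperfocal distance H = f²/(N·c) + f = 14²/(9 × 0.015) + 14 = 196/0.135 + 14 ≈ 1465.9 mm ≈ 1.466 m.
Far limit Df = s·(H − f)/(H − s) = 860 × (1465.9 − 14) / (1465.9 − 860) = 860 × 1451.9 / 605.9 ≈ 2060.9 mm ≈ 2.06 m.

2.06 m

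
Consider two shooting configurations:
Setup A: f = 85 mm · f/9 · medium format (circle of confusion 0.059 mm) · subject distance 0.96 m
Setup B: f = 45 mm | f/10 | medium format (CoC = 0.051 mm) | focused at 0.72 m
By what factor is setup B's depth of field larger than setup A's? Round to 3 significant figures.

Setup A: H = 85²/(9×0.059) + 85 ≈ 13691.4 mm; DoF = Df − Dn = 1025.98 − 901.99 ≈ 123.99 mm.
Setup B: H = 45²/(10×0.051) + 45 ≈ 4015.6 mm; DoF = Df − Dn = 867.47 − 615.38 ≈ 252.09 mm.
Ratio = 252.09 / 123.99 ≈ 2.03.

2.03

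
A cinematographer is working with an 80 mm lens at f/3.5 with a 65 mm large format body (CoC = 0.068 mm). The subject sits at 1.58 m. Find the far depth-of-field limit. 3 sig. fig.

1.67 m

Hyperfocal distance H = f²/(N·c) + f = 80²/(3.5 × 0.068) + 80 = 6400/0.238 + 80 ≈ 26970.8 mm ≈ 26.97 m.
Far limit Df = s·(H − f)/(H − s) = 1580 × (26970.8 − 80) / (26970.8 − 1580) = 1580 × 26890.8 / 25390.8 ≈ 1673.3 mm ≈ 1.67 m.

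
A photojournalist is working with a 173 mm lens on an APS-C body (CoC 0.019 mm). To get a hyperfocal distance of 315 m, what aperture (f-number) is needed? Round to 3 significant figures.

f/5

Rearrange H = f²/(N·c) + f for N: N = f² / ((H − f)·c).
N = 173² / ((315000 − 173) × 0.019) = 29929 / 5982 ≈ 5.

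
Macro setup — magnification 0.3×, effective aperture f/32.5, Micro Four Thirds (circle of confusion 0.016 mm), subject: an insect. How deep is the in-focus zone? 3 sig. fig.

At magnification m, DoF ≈ 2·N_eff·c/m² = 2 × 32.5 × 0.016 / 0.3² = 1.04 / 0.09 ≈ 11.6 mm.

11.6 mm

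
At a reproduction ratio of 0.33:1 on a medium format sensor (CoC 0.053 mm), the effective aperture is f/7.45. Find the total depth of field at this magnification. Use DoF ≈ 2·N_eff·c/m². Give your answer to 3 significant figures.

At magnification m, DoF ≈ 2·N_eff·c/m² = 2 × 7.45 × 0.053 / 0.33² = 0.7897 / 0.1089 ≈ 7.25 mm.

7.25 mm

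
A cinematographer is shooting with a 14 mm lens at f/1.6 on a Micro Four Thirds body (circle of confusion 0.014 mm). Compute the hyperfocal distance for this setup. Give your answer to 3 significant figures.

8.76 m

Hyperfocal distance H = f²/(N·c) + f = 14²/(1.6 × 0.014) + 14 = 196/0.0224 + 14 ≈ 8764.0 mm ≈ 8.76 m.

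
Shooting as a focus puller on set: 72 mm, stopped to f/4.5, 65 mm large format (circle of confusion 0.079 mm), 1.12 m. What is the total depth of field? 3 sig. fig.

162 mm

Hyperfocal distance H = f²/(N·c) + f = 72²/(4.5 × 0.079) + 72 = 5184/0.3555 + 72 ≈ 14654.3 mm ≈ 14.65 m.
Near limit Dn = s·(H − f)/(H + s − 2f) = 1120 × (14654.3 − 72) / (14654.3 + 1120 − 2 × 72) = 1120 × 14582.3 / 15630.3 ≈ 1044.90 mm.
Far limit Df = s·(H − f)/(H − s) = 1120 × (14654.3 − 72) / (14654.3 − 1120) = 1120 × 14582.3 / 13534.3 ≈ 1206.72 mm.
Depth of field = Df − Dn = 1206.72 − 1044.90 ≈ 161.82 mm.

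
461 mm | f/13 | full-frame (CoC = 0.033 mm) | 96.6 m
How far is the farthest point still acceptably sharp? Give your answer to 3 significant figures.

120 m

Hyperfocal distance H = f²/(N·c) + f = 461²/(13 × 0.033) + 461 = 212521/0.429 + 461 ≈ 495847.9 mm ≈ 495.8 m.
Far limit Df = s·(H − f)/(H − s) = 96600 × (495847.9 − 461) / (495847.9 − 96600) = 96600 × 495386.9 / 399247.9 ≈ 119861 mm ≈ 120 m.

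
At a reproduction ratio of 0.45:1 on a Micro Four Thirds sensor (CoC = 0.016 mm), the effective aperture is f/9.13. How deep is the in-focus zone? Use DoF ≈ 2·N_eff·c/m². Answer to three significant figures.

1.44 mm

At magnification m, DoF ≈ 2·N_eff·c/m² = 2 × 9.13 × 0.016 / 0.45² = 0.2922 / 0.2025 ≈ 1.44 mm.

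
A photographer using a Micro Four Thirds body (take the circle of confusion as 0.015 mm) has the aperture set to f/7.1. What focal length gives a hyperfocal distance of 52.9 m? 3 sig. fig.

75.0 mm

From H = f²/(N·c) + f, with f ≪ H: f ≈ √(H·N·c) = √(52900 × 7.1 × 0.015) = √5633.8 ≈ 75.06 mm.
Exact: f² + N·c·f − N·c·H = 0 ⇒ f = (−N·c + √((N·c)² + 4·N·c·H))/2 = (−0.1065 + √22535)/2 ≈ 75.006 mm ≈ 75.0 mm.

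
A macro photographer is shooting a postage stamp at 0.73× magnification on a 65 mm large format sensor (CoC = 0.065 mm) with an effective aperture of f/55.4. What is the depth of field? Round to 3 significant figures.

At magnification m, DoF ≈ 2·N_eff·c/m² = 2 × 55.4 × 0.065 / 0.73² = 7.202 / 0.5329 ≈ 13.5 mm.

13.5 mm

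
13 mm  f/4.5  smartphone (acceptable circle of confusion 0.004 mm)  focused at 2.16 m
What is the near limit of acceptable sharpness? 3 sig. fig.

1.76 m

Hyperfocal distance H = f²/(N·c) + f = 13²/(4.5 × 0.004) + 13 = 169/0.018 + 13 ≈ 9401.9 mm ≈ 9.402 m.
Near limit Dn = s·(H − f)/(H + s − 2f) = 2160 × (9401.9 − 13) / (9401.9 + 2160 − 2 × 13) = 2160 × 9388.9 / 11535.9 ≈ 1758.0 mm ≈ 1.76 m.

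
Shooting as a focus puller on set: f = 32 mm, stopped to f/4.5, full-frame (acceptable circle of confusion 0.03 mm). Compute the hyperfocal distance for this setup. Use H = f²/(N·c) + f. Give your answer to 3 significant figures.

7.62 m

Hyperfocal distance H = f²/(N·c) + f = 32²/(4.5 × 0.03) + 32 = 1024/0.135 + 32 ≈ 7617.2 mm ≈ 7.62 m.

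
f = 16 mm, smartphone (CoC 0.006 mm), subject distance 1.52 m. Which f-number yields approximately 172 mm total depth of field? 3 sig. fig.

f/1.60

Write h = H − f = f²/(N·c). The thin-lens limits are Dn = s·h/(h + (s−f)) and Df = s·h/(h − (s−f)), so DoF = Df − Dn = 2·s·(s−f)·h / (h² − (s−f)²).
That is a quadratic in h: DoF·h² − 2·s·(s−f)·h − DoF·(s−f)² = 0 ⇒ h = (s−f)·(s + √(s² + DoF²)) / DoF = 1504 × (1520 + √(1520² + 172²)) / 172 = 1504 × (1520 + 1529.70) / 172 ≈ 26667 mm.
Then N = f²/(c·h) = 16² / (0.006 × 26667) = 256 / 160.00 ≈ 1.60.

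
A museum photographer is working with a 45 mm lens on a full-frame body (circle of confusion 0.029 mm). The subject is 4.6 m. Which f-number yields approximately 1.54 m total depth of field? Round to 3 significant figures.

f/2.50

Write h = H − f = f²/(N·c). The thin-lens limits are Dn = s·h/(h + (s−f)) and Df = s·h/(h − (s−f)), so DoF = Df − Dn = 2·s·(s−f)·h / (h² − (s−f)²).
That is a quadratic in h: DoF·h² − 2·s·(s−f)·h − DoF·(s−f)² = 0 ⇒ h = (s−f)·(s + √(s² + DoF²)) / DoF = 4555 × (4600 + √(4600² + 1540²)) / 1540 = 4555 × (4600 + 4850.94) / 1540 ≈ 27954 mm.
Then N = f²/(c·h) = 45² / (0.029 × 27954) = 2025 / 810.66 ≈ 2.50.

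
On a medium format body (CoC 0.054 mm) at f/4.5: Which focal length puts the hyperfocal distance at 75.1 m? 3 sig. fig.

135 mm

From H = f²/(N·c) + f, with f ≪ H: f ≈ √(H·N·c) = √(75100 × 4.5 × 0.054) = √18249 ≈ 135.1 mm.
The +f correction barely moves this — solving exactly, f² + N·c·f − N·c·H = 0 ⇒ f = (−N·c + √((N·c)² + 4·N·c·H))/2 = (−0.243 + √72997)/2 ≈ 134.97 mm, so f ≈ 135 mm.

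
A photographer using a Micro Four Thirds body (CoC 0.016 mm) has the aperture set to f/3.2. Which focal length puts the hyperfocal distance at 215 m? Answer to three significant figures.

From H = f²/(N·c) + f, with f ≪ H: f ≈ √(H·N·c) = √(215000 × 3.2 × 0.016) = √11008 ≈ 104.9 mm.
The +f correction barely moves this — solving exactly, f² + N·c·f − N·c·H = 0 ⇒ f = (−N·c + √((N·c)² + 4·N·c·H))/2 = (−0.0512 + √44032)/2 ≈ 104.89 mm, so f ≈ 105 mm.

105 mm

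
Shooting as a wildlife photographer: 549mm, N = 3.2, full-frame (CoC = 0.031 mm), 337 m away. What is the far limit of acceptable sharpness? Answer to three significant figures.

Hyperfocal distance H = f²/(N·c) + f = 549²/(3.2 × 0.031) + 549 = 301401/0.0992 + 549 ≈ 3038865.5 mm ≈ 3039 m.
Far limit Df = s·(H − f)/(H − s) = 337000 × (3038865.5 − 549) / (3038865.5 − 337000) = 337000 × 3038316.5 / 2701865.5 ≈ 378965 mm ≈ 379 m.

379 m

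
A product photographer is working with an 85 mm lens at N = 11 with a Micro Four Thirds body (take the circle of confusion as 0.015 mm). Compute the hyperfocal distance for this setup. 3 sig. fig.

Hyperfocal distance H = f²/(N·c) + f = 85²/(11 × 0.015) + 85 = 7225/0.165 + 85 ≈ 43872.9 mm ≈ 43.9 m.

43.9 m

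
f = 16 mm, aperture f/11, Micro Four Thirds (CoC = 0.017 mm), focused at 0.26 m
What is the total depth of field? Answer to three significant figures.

95.7 mm

Hyperfocal distance H = f²/(N·c) + f = 16²/(11 × 0.017) + 16 = 256/0.187 + 16 ≈ 1385.0 mm ≈ 1.385 m.
Near limit Dn = s·(H − f)/(H + s − 2f) = 260 × (1385.0 − 16) / (1385.0 + 260 − 2 × 16) = 260 × 1369.0 / 1613.0 ≈ 220.669 mm.
Far limit Df = s·(H − f)/(H − s) = 260 × (1385.0 − 16) / (1385.0 − 260) = 260 × 1369.0 / 1125.0 ≈ 316.392 mm.
Depth of field = Df − Dn = 316.392 − 220.669 ≈ 95.723 mm.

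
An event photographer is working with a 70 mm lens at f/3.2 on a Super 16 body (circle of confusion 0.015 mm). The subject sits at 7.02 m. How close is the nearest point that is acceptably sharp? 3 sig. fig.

6.57 m

Hyperfocal distance H = f²/(N·c) + f = 70²/(3.2 × 0.015) + 70 = 4900/0.048 + 70 ≈ 102153.3 mm ≈ 102.2 m.
Near limit Dn = s·(H − f)/(H + s − 2f) = 7020 × (102153.3 − 70) / (102153.3 + 7020 − 2 × 70) = 7020 × 102083.3 / 109033.3 ≈ 6572.5 mm ≈ 6.57 m.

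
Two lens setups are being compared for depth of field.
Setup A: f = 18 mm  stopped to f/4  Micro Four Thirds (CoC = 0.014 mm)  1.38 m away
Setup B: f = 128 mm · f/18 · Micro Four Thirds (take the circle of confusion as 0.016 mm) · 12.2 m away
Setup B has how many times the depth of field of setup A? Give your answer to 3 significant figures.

7.88

Setup A: H = 18²/(4×0.014) + 18 ≈ 5803.7 mm; DoF = Df − Dn = 1804.88 − 1117.04 ≈ 687.84 mm.
Setup B: H = 128²/(18×0.016) + 128 ≈ 57016.9 mm; DoF = Df − Dn = 15486.2 − 10064.3 ≈ 5421.9 mm.
Ratio = 5421.9 / 687.84 ≈ 7.88.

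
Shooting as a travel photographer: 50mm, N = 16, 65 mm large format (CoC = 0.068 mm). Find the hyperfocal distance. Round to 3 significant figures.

2.35 m

Hyperfocal distance H = f²/(N·c) + f = 50²/(16 × 0.068) + 50 = 2500/1.088 + 50 ≈ 2347.8 mm ≈ 2.35 m.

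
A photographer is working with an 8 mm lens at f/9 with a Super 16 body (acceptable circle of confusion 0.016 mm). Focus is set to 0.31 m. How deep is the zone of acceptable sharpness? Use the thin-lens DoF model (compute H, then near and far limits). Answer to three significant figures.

Hyperfocal distance H = f²/(N·c) + f = 8²/(9 × 0.016) + 8 = 64/0.144 + 8 ≈ 452.4 mm ≈ 0.452 m.
Near limit Dn = s·(H − f)/(H + s − 2f) = 310 × (452.4 − 8) / (452.4 + 310 − 2 × 8) = 310 × 444.4 / 746.4 ≈ 184.58 mm.
Far limit Df = s·(H − f)/(H − s) = 310 × (452.4 − 8) / (452.4 − 310) = 310 × 444.4 / 142.4 ≈ 967.24 mm.
Depth of field = Df − Dn = 967.24 − 184.58 ≈ 782.66 mm ≈ 0.783 m.

0.783 m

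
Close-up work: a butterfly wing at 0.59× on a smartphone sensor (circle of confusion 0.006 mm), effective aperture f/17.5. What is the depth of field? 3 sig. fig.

0.603 mm

At magnification m, DoF ≈ 2·N_eff·c/m² = 2 × 17.5 × 0.006 / 0.59² = 0.21 / 0.3481 ≈ 0.603 mm.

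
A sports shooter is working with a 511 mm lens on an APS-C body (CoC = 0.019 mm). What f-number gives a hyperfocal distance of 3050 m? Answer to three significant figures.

Rearrange H = f²/(N·c) + f for N: N = f² / ((H − f)·c).
N = 511² / ((3050000 − 511) × 0.019) = 261121 / 57940 ≈ 4.51.

f/4.51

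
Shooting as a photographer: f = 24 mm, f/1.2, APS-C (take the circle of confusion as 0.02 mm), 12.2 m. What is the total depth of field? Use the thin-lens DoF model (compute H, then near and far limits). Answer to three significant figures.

Hyperfocal distance H = f²/(N·c) + f = 24²/(1.2 × 0.02) + 24 = 576/0.024 + 24 ≈ 24024.0 mm ≈ 24.02 m.
Near limit Dn = s·(H − f)/(H + s − 2f) = 12200 × (24024.0 − 24) / (24024.0 + 12200 − 2 × 24) = 12200 × 24000.0 / 36176.0 ≈ 8094 mm.
Far limit Df = s·(H − f)/(H − s) = 12200 × (24024.0 − 24) / (24024.0 − 12200) = 12200 × 24000.0 / 11824.0 ≈ 24763 mm.
Depth of field = Df − Dn = 24763 − 8094 ≈ 16669 mm ≈ 16.7 m.

16.7 m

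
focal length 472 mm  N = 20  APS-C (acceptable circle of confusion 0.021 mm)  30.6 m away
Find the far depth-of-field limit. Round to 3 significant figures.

32.4 m

Hyperfocal distance H = f²/(N·c) + f = 472²/(20 × 0.021) + 472 = 222784/0.42 + 472 ≈ 530910.1 mm ≈ 530.9 m.
Far limit Df = s·(H − f)/(H − s) = 30600 × (530910.1 − 472) / (530910.1 − 30600) = 30600 × 530438.1 / 500310.1 ≈ 32443 mm ≈ 32.4 m.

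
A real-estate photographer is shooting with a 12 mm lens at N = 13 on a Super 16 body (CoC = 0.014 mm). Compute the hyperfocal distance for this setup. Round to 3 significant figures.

Hyperfocal distance H = f²/(N·c) + f = 12²/(13 × 0.014) + 12 = 144/0.182 + 12 ≈ 803.2 mm ≈ 0.803 m.

0.803 m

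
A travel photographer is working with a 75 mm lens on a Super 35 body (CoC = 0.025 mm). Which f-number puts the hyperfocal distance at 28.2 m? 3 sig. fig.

Rearrange H = f²/(N·c) + f for N: N = f² / ((H − f)·c).
N = 75² / ((28200 − 75) × 0.025) = 5625 / 703.1 ≈ 8.

f/8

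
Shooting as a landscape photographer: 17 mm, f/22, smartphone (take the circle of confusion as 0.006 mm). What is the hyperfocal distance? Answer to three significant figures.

2.21 m

Hyperfocal distance H = f²/(N·c) + f = 17²/(22 × 0.006) + 17 = 289/0.132 + 17 ≈ 2206.4 mm ≈ 2.21 m.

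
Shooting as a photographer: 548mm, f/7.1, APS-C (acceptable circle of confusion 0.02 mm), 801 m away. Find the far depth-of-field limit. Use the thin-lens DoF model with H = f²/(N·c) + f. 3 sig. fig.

Hyperfocal distance H = f²/(N·c) + f = 548²/(7.1 × 0.02) + 548 = 300304/0.142 + 548 ≈ 2115364.9 mm ≈ 2115 m.
Far limit Df = s·(H − f)/(H − s) = 801000 × (2115364.9 − 548) / (2115364.9 − 801000) = 801000 × 2114816.9 / 1314364.9 ≈ 1288811 mm ≈ 1290 m.

1290 m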